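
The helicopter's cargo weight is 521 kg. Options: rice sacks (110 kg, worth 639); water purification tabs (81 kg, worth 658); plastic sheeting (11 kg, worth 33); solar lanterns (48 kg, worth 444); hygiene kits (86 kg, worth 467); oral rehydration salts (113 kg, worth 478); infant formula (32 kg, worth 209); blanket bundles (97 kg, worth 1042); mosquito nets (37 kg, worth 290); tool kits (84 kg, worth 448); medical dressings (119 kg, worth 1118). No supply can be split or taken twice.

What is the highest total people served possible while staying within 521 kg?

Taking water purification tabs + plastic sheeting + solar lanterns + hygiene kits + infant formula + blanket bundles + mosquito nets + medical dressings: 511 kg used, 4261 in people served.
An exhaustive check of the 2048 subsets confirms 4261.

4261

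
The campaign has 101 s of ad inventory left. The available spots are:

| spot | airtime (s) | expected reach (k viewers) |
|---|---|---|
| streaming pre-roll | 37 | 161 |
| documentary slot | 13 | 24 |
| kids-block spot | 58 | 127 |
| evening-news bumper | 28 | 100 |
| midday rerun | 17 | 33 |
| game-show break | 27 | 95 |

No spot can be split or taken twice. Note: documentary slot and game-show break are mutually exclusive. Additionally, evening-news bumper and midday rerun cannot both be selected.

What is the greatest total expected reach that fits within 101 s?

Density check — streaming pre-roll 4.35, evening-news bumper 3.57, game-show break 3.52 are the best per s.
Taking streaming pre-roll + evening-news bumper + game-show break: 92 s used, 356 in expected reach.
No other feasible combination exceeds 356.

356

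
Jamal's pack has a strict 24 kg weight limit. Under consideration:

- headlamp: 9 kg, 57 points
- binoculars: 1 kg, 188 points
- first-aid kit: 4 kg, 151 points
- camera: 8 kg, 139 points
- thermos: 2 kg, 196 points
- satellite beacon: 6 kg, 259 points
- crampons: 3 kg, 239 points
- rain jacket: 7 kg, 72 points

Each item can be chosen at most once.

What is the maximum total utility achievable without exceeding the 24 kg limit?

1172

Best packing: binoculars + first-aid kit + camera + thermos + satellite beacon + crampons — 24 kg, 1172 total.
No other feasible combination exceeds 1172.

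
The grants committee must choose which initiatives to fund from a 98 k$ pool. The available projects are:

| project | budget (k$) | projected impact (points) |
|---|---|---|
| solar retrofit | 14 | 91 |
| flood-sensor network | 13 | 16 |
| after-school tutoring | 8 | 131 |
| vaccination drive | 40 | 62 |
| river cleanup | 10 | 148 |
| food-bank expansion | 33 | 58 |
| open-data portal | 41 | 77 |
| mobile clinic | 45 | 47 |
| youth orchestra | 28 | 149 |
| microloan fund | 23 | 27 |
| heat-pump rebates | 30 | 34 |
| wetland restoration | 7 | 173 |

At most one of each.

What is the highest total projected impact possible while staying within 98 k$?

726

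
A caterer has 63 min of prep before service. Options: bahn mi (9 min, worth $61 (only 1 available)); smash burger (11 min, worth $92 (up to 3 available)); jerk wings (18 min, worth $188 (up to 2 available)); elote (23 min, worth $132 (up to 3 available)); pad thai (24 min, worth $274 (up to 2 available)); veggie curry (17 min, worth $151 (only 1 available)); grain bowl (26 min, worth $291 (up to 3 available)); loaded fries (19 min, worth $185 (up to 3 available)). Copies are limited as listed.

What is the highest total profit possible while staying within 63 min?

674

Greedy by ratio would take smash burger + 2×pad thai: 59 min used, total 640.
The 48 min tied up in 2×pad thai is better spent on 2×grain bowl — total rises to 674 (63 min).
Every other selection either busts 63 min or exceeds an availability limit or fails to beat 674.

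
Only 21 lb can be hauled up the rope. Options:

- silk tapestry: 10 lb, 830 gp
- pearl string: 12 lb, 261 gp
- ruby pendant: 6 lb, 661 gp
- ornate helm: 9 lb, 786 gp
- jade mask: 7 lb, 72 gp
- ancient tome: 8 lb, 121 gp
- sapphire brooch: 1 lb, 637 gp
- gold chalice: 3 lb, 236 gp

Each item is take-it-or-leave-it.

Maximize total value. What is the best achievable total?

By value per lb: sapphire brooch 637.00, ruby pendant 110.17, ornate helm 87.33, silk tapestry 83.00 lead.
Greedy by ratio would take ruby pendant + ornate helm + sapphire brooch + gold chalice: 19 lb used, total 2320.
The 9 lb tied up in ornate helm is better spent on silk tapestry — total rises to 2364 (20 lb).
Next best is ruby pendant + ornate helm + sapphire brooch + gold chalice at 2320 (19 lb) — short by 44.

2364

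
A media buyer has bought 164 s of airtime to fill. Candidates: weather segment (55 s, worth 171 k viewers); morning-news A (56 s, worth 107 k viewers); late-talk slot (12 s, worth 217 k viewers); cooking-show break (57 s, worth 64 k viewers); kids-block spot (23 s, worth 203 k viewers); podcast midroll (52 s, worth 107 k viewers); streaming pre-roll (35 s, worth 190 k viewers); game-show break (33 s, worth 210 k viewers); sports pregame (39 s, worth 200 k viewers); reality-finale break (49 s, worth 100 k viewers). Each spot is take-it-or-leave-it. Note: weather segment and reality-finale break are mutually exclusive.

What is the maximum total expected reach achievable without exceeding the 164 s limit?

1020

Best packing: late-talk slot + kids-block spot + streaming pre-roll + game-show break + sports pregame — 142 s, 1020 total.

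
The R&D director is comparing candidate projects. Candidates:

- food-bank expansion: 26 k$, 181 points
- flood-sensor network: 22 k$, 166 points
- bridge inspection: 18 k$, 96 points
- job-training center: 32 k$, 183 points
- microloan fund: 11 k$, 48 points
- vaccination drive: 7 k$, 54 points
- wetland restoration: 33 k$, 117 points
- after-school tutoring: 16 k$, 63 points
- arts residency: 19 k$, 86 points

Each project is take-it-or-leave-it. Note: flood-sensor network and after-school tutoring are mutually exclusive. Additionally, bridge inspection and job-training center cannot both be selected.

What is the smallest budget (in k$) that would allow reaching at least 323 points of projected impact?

48

Minimise k$ subject to total projected impact ≥ 323.
Taking food-bank expansion + flood-sensor network gives 347 (≥ 323) for 48 k$.
Below 48 k$ the best achievable stays under 323.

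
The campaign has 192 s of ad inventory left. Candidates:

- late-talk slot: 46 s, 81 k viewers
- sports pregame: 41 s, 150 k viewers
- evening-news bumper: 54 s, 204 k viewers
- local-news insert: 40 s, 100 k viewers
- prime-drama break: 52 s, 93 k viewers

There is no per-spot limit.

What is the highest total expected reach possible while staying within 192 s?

708

Taking the top-ratio spots first gives 3×evening-news bumper for 612 (162 s).
The 54 s tied up in evening-news bumper is better spent on 2×sports pregame — total rises to 708 (190 s).
That's the maximum — no swap from here does better than 708.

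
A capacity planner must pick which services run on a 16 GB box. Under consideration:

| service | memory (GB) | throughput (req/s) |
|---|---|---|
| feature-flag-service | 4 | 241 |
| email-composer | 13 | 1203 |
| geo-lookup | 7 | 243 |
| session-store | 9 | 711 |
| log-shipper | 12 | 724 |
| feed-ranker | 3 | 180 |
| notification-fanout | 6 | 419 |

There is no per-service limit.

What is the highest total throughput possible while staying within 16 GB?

Email-composer + feed-ranker uses 16 of the 16 GB and totals 1383.
Every other selection either busts 16 GB or fails to beat 1383.

1383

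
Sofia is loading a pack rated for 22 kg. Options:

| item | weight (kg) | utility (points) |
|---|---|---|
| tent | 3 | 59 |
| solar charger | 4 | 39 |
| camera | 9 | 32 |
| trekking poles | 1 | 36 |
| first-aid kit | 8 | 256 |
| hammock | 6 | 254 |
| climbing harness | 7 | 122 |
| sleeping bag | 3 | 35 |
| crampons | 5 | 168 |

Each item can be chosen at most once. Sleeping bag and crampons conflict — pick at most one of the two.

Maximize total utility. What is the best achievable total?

737

Greedy by ratio would take trekking poles + first-aid kit + hammock + crampons: 20 kg used, total 714.
Replace trekking poles with tent: the trade gains 23 net, giving 737 at 22 kg.
Nothing else feasible within 22 kg beats 737.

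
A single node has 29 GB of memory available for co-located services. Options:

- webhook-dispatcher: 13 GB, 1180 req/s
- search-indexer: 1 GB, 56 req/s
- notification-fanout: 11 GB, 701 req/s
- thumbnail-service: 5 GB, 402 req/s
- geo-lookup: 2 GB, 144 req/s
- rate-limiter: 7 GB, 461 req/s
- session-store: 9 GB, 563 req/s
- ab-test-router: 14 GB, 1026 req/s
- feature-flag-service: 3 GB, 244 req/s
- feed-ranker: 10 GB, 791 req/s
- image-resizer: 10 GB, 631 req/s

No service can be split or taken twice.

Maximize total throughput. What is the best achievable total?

2429

Filling by ratio: webhook-dispatcher + search-indexer + thumbnail-service + geo-lookup + feature-flag-service for 2026, with 5 GB left unused.
The 5 GB tied up in geo-lookup and feature-flag-service is better spent on feed-ranker — total rises to 2429 (29 GB).
Runner-up webhook-dispatcher + search-indexer + geo-lookup + feature-flag-service + feed-ranker tops out at 2415.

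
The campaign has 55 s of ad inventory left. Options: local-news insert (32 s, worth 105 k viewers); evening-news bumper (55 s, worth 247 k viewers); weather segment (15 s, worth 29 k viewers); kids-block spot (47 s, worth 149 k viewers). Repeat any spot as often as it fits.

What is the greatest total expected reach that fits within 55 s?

Ranking by ratio (expected reach/s): evening-news bumper 4.49, local-news insert 3.28, kids-block spot 3.17.
Taking evening-news bumper: 55 s used, 247 in expected reach.

247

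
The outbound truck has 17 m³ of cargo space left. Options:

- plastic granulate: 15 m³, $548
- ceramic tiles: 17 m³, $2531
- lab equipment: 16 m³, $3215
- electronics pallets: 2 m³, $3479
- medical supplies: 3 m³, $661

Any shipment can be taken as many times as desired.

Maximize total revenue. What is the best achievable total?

The ratio ordering already packs tightly: 8×electronics pallets, 16 m³, 27832.
The spare 1 m³ is too small for any remaining shipment, and no exchange beats 27832.

27832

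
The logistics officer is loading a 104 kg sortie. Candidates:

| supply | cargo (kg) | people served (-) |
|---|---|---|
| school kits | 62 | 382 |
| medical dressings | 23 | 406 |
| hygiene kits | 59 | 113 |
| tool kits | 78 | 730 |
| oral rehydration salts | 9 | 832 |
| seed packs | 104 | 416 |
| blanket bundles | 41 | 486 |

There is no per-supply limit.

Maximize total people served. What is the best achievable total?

Best packing: 11×oral rehydration salts — 99 kg, 9152 total.
That's the maximum — no swap from here does better than 9152.

9152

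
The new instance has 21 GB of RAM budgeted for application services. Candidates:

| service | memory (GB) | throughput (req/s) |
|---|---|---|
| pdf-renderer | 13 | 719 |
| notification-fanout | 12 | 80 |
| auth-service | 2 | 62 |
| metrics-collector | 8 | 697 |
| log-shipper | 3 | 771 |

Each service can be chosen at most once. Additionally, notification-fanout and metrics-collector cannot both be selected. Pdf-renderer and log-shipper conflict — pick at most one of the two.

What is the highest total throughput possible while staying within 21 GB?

1530

Taking auth-service + metrics-collector + log-shipper: 13 GB used, 1530 in throughput.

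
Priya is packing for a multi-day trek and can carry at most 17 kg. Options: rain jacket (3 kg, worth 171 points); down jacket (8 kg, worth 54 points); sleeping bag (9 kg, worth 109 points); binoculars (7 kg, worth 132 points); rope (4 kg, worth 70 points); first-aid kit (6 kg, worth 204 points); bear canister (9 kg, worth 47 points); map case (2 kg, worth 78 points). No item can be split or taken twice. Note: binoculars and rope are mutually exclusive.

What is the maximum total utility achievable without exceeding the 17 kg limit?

By utility per kg: rain jacket 57.00, map case 39.00, first-aid kit 34.00, binoculars 18.86 lead.
Best packing: rain jacket + rope + first-aid kit + map case — 15 kg, 523 total.

523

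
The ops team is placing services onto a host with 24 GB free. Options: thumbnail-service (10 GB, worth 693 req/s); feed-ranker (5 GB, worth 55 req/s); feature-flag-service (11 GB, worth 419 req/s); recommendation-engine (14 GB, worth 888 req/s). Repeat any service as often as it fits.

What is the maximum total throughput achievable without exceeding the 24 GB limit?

A density-first pass picks 2×thumbnail-service — 1386 at 20 GB.
Dropping thumbnail-service frees 10 GB; slotting in recommendation-engine (14 GB) lifts the total to 1581 at 24 GB.
No other feasible combination exceeds 1581.

1581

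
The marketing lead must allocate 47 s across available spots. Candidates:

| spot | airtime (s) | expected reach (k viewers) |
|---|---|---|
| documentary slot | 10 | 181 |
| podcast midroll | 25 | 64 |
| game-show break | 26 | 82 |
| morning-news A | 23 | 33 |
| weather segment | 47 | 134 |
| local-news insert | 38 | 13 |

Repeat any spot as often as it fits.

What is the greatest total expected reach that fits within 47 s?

Density check — documentary slot 18.10, game-show break 3.15, weather segment 2.85 are the best per s.
Taking 4×documentary slot: 40 s used, 724 in expected reach.
Every other selection either busts 47 s or fails to beat 724.

724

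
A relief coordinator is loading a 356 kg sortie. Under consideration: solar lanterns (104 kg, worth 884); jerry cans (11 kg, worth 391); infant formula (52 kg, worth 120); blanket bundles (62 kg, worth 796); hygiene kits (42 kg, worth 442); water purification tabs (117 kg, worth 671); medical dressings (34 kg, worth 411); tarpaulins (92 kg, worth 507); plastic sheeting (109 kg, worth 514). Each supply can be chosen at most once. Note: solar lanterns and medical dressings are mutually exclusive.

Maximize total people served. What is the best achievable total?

Density check — jerry cans 35.55, blanket bundles 12.84, medical dressings 12.09, hygiene kits 10.52 are the best per kg.
Solar lanterns + jerry cans + blanket bundles + hygiene kits + water purification tabs uses 336 of the 356 kg and totals 3184.
Every other selection either busts 356 kg or breaks a pairing rule or fails to beat 3184.

3184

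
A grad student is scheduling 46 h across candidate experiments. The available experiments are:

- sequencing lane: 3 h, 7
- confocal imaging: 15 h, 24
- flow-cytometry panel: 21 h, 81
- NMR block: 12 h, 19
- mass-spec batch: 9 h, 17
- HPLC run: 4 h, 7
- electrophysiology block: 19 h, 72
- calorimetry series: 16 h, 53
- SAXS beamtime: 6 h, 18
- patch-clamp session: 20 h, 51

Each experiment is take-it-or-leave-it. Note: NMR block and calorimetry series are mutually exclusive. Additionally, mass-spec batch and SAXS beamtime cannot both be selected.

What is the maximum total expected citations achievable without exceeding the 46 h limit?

The ratio ordering already packs tightly: flow-cytometry panel + electrophysiology block + SAXS beamtime, 46 h, 171.
No other feasible combination exceeds 171.

171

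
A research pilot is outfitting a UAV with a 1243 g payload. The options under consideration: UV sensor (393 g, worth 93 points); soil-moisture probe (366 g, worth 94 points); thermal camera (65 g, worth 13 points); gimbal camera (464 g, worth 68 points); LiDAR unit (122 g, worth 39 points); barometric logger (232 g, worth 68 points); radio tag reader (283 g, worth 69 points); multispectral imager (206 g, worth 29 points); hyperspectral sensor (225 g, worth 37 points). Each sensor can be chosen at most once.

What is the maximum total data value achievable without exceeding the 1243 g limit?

308

Filling by ratio: soil-moisture probe + thermal camera + LiDAR unit + barometric logger + radio tag reader for 283, with 175 g left unused.
Replace barometric logger with UV sensor: the trade gains 25 net, giving 308 at 1229 g.
Runner-up UV sensor + soil-moisture probe + thermal camera + LiDAR unit + barometric logger tops out at 307.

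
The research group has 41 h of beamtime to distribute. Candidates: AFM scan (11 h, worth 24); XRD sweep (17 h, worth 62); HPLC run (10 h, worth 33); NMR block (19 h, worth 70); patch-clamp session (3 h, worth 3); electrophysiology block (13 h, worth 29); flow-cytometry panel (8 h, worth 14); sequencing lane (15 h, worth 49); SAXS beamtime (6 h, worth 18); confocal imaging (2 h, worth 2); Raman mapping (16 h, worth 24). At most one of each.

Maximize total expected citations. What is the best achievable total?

Best packing: NMR block + sequencing lane + SAXS beamtime — 40 h, 137 total.

137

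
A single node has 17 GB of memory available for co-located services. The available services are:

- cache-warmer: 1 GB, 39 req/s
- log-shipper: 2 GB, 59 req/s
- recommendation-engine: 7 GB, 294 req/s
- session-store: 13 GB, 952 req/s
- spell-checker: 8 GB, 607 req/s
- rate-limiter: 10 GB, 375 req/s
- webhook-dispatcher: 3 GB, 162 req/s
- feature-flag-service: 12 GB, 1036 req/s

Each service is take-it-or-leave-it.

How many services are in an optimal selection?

3

Optimal total is 1257.
log-shipper + webhook-dispatcher + feature-flag-service hits 1257 at 17 GB.
Every optimal selection uses 3 services.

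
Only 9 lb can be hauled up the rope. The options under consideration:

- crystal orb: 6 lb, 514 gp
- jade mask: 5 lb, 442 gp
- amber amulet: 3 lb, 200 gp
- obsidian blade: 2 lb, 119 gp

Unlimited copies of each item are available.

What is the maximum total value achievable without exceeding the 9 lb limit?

714

Ranking by ratio (value/lb): jade mask 88.40, crystal orb 85.67, amber amulet 66.67, obsidian blade 59.50.
Taking the top-ratio items first gives jade mask + amber amulet for 642 (8 lb).
Dropping jade mask frees 5 lb; slotting in crystal orb (6 lb) lifts the total to 714 at 9 lb.
That's the maximum — no swap from here does better than 714.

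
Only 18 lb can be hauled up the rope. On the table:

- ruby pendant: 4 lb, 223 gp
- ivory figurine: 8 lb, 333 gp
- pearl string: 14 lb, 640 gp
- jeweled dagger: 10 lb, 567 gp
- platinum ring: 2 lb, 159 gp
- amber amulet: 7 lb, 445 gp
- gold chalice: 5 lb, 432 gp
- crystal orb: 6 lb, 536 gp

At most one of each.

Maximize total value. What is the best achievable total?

1413

A density-first pass picks ruby pendant + platinum ring + gold chalice + crystal orb — 1350 at 17 lb.
Replace ruby pendant and platinum ring with amber amulet: the trade gains 63 net, giving 1413 at 18 lb.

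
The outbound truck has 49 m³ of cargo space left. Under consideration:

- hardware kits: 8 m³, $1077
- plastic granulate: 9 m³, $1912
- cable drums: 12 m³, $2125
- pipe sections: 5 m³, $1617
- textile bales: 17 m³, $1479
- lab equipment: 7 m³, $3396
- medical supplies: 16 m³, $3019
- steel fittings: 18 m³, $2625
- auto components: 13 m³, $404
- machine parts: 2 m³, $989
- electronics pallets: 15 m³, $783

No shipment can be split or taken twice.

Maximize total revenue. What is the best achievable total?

12069

Density check — machine parts 494.50, lab equipment 485.14, pipe sections 323.40, plastic granulate 212.44 are the best per m³.
Greedy by ratio would take hardware kits + plastic granulate + pipe sections + lab equipment + medical supplies + machine parts: 47 m³ used, total 12010.
The 10 m³ tied up in hardware kits and machine parts is better spent on cable drums — total rises to 12069 (49 m³).
That's the maximum — no swap from here does better than 12069.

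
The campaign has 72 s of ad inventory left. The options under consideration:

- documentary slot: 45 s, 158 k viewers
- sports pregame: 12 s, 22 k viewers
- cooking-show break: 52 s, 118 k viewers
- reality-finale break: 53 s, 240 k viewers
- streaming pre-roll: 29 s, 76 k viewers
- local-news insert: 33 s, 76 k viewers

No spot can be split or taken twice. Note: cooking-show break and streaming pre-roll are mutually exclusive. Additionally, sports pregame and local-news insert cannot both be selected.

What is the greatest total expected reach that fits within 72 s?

262

Taking sports pregame + reality-finale break: 65 s used, 262 in expected reach.
The spare 7 s is too small for any remaining spot, and no feasible exchange beats 262.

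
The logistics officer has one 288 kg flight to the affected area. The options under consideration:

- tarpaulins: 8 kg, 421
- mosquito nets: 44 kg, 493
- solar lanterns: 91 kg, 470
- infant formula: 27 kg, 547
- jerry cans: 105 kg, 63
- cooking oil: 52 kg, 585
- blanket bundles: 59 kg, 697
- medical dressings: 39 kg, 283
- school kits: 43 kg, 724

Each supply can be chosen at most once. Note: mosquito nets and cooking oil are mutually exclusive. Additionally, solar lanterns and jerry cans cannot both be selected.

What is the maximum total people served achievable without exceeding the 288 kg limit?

Taking tarpaulins + solar lanterns + infant formula + cooking oil + blanket bundles + school kits: 280 kg used, 3444 in people served.
An exhaustive check of the 512 subsets confirms 3444.

3444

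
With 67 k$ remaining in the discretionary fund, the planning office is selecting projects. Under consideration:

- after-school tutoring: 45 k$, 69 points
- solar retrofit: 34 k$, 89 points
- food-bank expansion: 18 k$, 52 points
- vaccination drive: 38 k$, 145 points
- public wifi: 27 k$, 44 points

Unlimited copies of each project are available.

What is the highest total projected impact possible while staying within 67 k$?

197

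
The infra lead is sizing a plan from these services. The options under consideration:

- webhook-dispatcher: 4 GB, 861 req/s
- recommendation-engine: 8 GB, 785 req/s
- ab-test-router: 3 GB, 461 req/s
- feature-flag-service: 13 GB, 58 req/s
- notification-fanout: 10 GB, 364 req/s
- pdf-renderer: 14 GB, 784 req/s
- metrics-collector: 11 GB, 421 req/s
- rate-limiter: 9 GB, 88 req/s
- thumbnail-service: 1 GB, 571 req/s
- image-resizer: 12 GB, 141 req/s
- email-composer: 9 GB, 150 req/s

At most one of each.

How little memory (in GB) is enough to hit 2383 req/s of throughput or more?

Look for the lowest-memory combination reaching 2383.
Taking webhook-dispatcher + recommendation-engine + ab-test-router + thumbnail-service gives 2678 (≥ 2383) for 16 GB.
Any bundle with less than 16 GB falls short of 2383.

16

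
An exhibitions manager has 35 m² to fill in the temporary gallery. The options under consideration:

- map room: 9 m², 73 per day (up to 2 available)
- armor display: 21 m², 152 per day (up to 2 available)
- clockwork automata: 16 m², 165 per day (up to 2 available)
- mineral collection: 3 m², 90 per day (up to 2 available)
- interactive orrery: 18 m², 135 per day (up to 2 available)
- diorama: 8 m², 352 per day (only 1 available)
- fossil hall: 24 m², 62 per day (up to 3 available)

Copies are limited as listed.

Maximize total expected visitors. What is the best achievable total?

697

Ranking by ratio (expected visitors/m²): diorama 44.00, mineral collection 30.00, clockwork automata 10.31.
The ratio ordering already packs tightly: clockwork automata + 2×mineral collection + diorama, 30 m², 697.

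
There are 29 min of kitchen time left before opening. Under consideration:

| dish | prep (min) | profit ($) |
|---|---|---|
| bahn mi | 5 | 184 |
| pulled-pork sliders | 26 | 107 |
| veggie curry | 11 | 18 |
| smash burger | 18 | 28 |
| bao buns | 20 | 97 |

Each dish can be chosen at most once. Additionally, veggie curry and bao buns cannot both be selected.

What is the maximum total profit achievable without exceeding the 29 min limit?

Taking bahn mi + bao buns: 25 min used, 281 in profit.
The closest alternative, bahn mi + smash burger, reaches only 212.

281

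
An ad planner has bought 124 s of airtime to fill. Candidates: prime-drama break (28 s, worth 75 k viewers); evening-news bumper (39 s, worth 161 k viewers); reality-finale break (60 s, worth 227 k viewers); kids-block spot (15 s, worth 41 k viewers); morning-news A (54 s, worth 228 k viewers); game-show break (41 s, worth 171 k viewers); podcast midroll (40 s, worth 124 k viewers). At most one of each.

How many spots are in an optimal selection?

3

The maximum expected reach within 124 s is 474.
One optimal bundle: prime-drama break + morning-news A + game-show break (123 s).
All optima have 3 spots.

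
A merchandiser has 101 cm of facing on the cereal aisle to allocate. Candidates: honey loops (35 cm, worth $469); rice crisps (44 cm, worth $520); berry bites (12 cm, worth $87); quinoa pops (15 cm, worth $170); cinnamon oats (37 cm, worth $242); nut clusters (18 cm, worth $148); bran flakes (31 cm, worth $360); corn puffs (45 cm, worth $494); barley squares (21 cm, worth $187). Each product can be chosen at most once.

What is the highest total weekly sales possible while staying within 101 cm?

1176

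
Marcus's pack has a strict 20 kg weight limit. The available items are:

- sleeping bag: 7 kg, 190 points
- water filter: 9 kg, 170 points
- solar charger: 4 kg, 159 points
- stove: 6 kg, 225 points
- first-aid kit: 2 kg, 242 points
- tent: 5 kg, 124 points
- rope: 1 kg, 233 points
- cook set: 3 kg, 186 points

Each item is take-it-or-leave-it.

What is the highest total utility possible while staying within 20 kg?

Density check — rope 233.00, first-aid kit 121.00, cook set 62.00 are the best per kg.
The ratio heuristic lands on solar charger + stove + first-aid kit + rope + cook set (1045) but leaves 4 kg idle.
Replace solar charger with sleeping bag: the trade gains 31 net, giving 1076 at 19 kg.
That's the maximum — no swap from here does better than 1076.

1076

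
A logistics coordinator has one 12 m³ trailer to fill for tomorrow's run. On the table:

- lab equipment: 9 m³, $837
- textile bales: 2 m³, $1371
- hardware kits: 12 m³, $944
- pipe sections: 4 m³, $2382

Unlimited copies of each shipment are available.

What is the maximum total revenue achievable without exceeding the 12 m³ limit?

Ranking by ratio (revenue/m³): textile bales 685.50, pipe sections 595.50, lab equipment 93.00, hardware kits 78.67.
Best packing: 6×textile bales — 12 m³, 8226 total.

8226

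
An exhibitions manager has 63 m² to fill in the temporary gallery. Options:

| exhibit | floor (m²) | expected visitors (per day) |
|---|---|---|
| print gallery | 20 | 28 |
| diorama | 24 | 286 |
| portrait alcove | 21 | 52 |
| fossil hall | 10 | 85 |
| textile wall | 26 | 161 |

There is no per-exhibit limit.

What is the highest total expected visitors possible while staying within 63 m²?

657

The ratio ordering already packs tightly: 2×diorama + fossil hall, 58 m², 657.
Nothing else within 63 m² beats 657.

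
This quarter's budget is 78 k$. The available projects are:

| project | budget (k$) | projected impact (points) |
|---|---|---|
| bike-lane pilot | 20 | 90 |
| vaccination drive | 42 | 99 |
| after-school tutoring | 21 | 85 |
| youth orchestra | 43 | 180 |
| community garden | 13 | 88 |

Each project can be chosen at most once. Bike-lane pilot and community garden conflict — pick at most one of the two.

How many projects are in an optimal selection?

3

The maximum projected impact within 78 k$ is 353.
after-school tutoring + youth orchestra + community garden hits 353 at 77 k$.
All optima have 3 projects.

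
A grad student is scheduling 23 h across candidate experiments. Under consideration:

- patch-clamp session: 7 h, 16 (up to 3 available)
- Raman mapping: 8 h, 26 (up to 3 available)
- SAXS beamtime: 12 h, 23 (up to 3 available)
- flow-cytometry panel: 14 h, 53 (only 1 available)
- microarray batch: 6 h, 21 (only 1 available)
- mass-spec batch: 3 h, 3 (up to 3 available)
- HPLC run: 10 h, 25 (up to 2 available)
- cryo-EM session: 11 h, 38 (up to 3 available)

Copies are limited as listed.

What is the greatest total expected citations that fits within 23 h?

Greedy by ratio would take flow-cytometry panel + microarray batch + mass-spec batch: 23 h used, total 77.
Replace microarray batch and mass-spec batch with Raman mapping: the trade gains 2 net, giving 79 at 22 h.

79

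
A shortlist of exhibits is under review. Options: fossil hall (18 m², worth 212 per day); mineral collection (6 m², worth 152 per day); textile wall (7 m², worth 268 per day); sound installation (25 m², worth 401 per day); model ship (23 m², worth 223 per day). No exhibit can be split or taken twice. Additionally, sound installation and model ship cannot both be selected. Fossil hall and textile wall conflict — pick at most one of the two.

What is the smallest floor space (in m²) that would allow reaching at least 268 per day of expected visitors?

7

Look for the lowest-floor combination reaching 268.
textile wall: 268 expected visitors at 7 m².
Below 7 m² the best achievable stays under 268.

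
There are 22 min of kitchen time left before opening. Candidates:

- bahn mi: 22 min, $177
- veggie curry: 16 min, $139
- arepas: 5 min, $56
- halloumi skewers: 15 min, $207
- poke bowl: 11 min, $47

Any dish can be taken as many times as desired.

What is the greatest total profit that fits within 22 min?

Taking arepas + halloumi skewers: 20 min used, 263 in profit.
No other feasible combination exceeds 263.

263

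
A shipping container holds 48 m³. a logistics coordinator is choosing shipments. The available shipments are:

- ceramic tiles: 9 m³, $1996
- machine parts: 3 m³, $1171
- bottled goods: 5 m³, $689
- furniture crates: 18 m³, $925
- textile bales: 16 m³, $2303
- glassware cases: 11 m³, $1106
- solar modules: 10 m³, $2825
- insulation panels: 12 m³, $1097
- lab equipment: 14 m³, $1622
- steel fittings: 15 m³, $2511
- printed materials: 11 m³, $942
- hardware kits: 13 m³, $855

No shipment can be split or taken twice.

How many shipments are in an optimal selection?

5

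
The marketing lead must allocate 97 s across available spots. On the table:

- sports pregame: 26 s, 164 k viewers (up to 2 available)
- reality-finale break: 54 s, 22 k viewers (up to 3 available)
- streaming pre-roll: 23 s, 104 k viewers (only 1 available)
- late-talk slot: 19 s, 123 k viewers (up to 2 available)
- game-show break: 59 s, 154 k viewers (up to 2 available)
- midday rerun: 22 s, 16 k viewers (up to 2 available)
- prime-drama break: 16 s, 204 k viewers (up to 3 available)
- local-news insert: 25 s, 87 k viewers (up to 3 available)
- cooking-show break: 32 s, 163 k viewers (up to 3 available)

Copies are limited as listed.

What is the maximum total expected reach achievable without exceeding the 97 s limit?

Taking the top-ratio spots first gives 2×late-talk slot + 3×prime-drama break for 858 (86 s).
The 19 s tied up in late-talk slot is better spent on sports pregame — total rises to 899 (93 s).
That's the maximum — no swap from here does better than 899.

899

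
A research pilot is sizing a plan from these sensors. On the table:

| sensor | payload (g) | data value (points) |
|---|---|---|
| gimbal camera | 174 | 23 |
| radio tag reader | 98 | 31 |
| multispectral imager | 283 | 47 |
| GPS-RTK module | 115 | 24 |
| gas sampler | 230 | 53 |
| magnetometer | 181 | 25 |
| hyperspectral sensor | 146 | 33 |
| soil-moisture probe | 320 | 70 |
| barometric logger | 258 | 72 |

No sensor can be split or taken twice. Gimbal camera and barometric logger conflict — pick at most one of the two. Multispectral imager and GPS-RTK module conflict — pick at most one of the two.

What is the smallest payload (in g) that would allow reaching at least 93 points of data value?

Minimise g subject to total data value ≥ 93.
radio tag reader + barometric logger reaches 103 using 356 g.
Below 356 g the best achievable stays under 93.

356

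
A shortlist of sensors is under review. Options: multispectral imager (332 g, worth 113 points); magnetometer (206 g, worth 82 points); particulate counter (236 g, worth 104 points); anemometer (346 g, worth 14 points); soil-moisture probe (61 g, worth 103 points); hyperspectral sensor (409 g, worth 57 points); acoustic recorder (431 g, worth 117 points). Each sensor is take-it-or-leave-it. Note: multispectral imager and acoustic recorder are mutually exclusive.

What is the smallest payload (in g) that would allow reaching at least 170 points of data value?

Need the lightest bundle worth ≥ 170.
magnetometer + soil-moisture probe: 185 data value at 267 g.
No combination under 267 g hits 170.

267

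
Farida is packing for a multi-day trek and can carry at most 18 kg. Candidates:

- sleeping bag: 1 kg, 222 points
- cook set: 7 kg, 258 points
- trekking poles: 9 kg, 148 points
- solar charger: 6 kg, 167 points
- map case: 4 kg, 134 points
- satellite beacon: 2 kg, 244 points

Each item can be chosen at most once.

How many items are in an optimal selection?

4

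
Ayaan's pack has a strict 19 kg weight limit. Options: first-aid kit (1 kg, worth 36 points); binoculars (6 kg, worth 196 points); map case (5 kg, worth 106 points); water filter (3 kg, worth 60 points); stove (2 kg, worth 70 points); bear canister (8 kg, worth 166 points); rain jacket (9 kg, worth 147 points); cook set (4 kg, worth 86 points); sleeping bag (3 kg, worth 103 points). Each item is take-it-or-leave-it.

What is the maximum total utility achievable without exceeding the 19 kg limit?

Density check — first-aid kit 36.00, stove 35.00, sleeping bag 34.33 are the best per kg.
First-aid kit + binoculars + water filter + stove + cook set + sleeping bag uses 19 of the 19 kg and totals 551.
Runner-up binoculars + map case + water filter + stove + sleeping bag tops out at 535.

551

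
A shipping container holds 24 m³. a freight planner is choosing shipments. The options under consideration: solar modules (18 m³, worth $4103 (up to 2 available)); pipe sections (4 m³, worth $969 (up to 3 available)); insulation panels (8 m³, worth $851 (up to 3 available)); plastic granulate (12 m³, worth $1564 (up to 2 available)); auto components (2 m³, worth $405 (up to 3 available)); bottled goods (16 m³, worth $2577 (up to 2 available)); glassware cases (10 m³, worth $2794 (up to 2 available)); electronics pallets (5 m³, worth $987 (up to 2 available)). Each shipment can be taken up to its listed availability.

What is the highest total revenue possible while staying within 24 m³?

By revenue per m³: glassware cases 279.40, pipe sections 242.25, solar modules 227.94 lead.
The ratio ordering already packs tightly: pipe sections + 2×glassware cases, 24 m³, 6557.
Nothing else within 24 m³ beats 6557.

6557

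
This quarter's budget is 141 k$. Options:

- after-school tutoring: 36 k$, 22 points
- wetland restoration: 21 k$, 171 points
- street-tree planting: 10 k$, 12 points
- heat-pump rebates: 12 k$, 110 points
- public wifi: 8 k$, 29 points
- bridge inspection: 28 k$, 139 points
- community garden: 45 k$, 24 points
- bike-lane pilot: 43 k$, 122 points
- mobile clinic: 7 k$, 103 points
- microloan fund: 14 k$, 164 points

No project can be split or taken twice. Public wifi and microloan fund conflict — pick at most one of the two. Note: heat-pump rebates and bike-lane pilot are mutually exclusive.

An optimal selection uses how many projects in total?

7

The maximum projected impact within 141 k$ is 723.
wetland restoration + street-tree planting + heat-pump rebates + bridge inspection + community garden + mobile clinic + microloan fund hits 723 at 137 k$.
Any selection reaching 723 contains exactly 7 projects.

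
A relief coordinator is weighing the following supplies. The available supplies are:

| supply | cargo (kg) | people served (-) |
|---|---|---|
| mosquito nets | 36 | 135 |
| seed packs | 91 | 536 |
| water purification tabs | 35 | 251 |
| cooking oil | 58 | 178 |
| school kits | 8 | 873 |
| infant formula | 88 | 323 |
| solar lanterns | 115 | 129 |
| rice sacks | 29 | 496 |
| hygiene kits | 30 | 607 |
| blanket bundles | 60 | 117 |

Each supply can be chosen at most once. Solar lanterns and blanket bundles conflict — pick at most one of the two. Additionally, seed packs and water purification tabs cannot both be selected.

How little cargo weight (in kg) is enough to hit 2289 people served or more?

138

Minimise kg subject to total people served ≥ 2289.
mosquito nets + water purification tabs + school kits + rice sacks + hygiene kits reaches 2362 using 138 kg.
Below 138 kg the best achievable stays under 2289.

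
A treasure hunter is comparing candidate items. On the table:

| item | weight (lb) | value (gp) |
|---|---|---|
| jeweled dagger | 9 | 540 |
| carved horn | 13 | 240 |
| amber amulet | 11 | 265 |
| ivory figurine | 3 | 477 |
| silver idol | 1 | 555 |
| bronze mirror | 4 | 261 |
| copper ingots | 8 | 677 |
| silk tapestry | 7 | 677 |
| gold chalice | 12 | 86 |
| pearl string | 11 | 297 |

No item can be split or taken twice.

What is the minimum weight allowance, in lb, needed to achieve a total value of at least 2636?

Need the lightest bundle worth ≥ 2636.
ivory figurine + silver idol + bronze mirror + copper ingots + silk tapestry: 2647 value at 23 lb.
Any bundle with less than 23 lb falls short of 2636.

23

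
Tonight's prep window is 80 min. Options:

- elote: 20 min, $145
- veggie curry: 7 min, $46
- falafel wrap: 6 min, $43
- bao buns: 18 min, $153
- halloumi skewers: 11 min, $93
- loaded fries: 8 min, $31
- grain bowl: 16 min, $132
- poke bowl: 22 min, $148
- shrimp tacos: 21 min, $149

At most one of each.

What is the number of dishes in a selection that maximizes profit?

The maximum profit within 80 min is 616.
veggie curry + falafel wrap + bao buns + halloumi skewers + grain bowl + shrimp tacos hits 616 at 79 min.
Any selection reaching 616 contains exactly 6 dishes.

6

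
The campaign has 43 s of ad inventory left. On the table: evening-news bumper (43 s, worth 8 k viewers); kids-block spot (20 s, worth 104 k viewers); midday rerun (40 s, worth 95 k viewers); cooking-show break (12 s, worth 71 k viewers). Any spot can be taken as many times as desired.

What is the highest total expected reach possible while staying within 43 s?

213

Ranking by ratio (expected reach/s): cooking-show break 5.92, kids-block spot 5.20, midday rerun 2.38, evening-news bumper 0.19.
3×cooking-show break uses 36 of the 43 s and totals 213.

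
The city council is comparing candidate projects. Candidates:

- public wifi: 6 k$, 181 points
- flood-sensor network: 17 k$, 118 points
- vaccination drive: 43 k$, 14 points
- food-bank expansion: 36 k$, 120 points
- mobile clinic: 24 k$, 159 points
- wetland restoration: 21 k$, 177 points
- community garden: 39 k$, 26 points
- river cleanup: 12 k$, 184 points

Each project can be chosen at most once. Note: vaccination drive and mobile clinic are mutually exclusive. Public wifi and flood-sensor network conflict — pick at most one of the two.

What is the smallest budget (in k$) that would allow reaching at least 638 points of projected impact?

63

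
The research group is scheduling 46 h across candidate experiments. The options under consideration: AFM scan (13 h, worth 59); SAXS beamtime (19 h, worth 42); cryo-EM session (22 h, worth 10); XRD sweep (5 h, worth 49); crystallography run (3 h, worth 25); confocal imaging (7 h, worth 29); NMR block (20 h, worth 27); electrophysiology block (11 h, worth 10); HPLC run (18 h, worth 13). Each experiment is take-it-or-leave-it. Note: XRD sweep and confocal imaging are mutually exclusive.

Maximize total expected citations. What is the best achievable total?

By expected citations per h: XRD sweep 9.80, crystallography run 8.33, AFM scan 4.54, confocal imaging 4.14 lead.
Best packing: AFM scan + SAXS beamtime + XRD sweep + crystallography run — 40 h, 175 total.
Every other selection either busts 46 h or breaks a pairing rule or fails to beat 175.

175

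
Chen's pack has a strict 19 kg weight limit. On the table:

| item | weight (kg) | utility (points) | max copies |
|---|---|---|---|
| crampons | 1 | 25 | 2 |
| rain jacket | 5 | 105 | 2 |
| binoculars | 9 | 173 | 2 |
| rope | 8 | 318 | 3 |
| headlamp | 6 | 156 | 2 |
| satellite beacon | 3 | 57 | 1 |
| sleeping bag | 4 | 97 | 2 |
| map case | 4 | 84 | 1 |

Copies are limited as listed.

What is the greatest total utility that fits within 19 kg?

693

A density-first pass picks 2×crampons + 2×rope — 686 at 18 kg.
The 2 kg tied up in 2×crampons is better spent on satellite beacon — total rises to 693 (19 kg).
Nothing else within 19 kg beats 693.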